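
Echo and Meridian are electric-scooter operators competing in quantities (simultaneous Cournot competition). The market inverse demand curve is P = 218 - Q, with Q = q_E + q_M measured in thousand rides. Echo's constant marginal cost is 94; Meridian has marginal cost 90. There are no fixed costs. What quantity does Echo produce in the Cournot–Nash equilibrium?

40

Echo's profit: π_E = (218 - Q)q_E - (94q_E). Setting ∂π_E/∂q_E = 0: 124 - 2q_E - (q_M) = 0.
Meridian's first-order condition: 128 - 2q_M - (q_E) = 0.
So q_E = (124 - q_M)/2 and q_M = (128 - q_E)/2.
Solving the pair: q_E = 40, q_M = 44.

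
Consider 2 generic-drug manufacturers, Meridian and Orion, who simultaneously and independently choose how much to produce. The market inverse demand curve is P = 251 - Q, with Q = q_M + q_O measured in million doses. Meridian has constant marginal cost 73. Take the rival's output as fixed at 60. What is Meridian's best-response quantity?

With the rival's output fixed at 60, Meridian's profit is π_M = (251 - 60 - q_M)q_M - (73q_M) = (191 - q_M)q_M - (73q_M).
∂π_M/∂q_M = 118 - 2q_M = 0, so q_M = 59.

59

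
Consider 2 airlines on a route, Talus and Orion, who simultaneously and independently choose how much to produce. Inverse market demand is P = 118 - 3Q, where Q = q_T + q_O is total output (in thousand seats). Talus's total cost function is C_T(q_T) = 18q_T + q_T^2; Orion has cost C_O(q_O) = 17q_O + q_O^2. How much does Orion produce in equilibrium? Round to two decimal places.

9.24

Talus's profit: π_T = (118 - 3Q)q_T - (18q_T + q_T²). Setting ∂π_T/∂q_T = 0: 100 - 8q_T - 3(q_O) = 0.
Orion's profit: π_O = (118 - 3Q)q_O - (17q_O + q_O²). Setting ∂π_O/∂q_O = 0: 101 - 8q_O - 3(q_T) = 0.
Best responses: q_T = (100 - 3q_O)/8, q_O = (101 - 3q_T)/8.
Substituting one into the other gives q_T = 497/55 and q_O = 508/55.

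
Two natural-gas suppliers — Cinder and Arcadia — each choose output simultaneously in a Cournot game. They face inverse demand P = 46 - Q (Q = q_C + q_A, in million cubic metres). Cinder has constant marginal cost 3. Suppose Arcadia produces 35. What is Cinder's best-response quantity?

4

With the rival's output fixed at 35, Cinder's profit is π_C = (46 - 35 - q_C)q_C - (3q_C) = (11 - q_C)q_C - (3q_C).
∂π_C/∂q_C = 8 - 2q_C = 0, so q_C = 4.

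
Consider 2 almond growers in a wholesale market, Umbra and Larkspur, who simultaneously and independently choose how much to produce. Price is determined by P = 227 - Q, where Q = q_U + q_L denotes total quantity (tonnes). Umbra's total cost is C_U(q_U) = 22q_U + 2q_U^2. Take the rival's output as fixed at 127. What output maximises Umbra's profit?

With the rival's output fixed at 127, Umbra's profit is π_U = (227 - 127 - q_U)q_U - (22q_U + 2q_U²) = (100 - q_U)q_U - (22q_U + 2q_U²).
∂π_U/∂q_U = 78 - 6q_U = 0, so q_U = 13.

13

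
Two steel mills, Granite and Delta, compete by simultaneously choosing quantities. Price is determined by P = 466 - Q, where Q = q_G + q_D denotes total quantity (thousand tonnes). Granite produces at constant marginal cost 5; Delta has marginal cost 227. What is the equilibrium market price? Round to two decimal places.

Granite's profit: π_G = (466 - Q)q_G - (5q_G). Setting ∂π_G/∂q_G = 0: 461 - 2q_G - (q_D) = 0.
Delta's profit: π_D = (466 - Q)q_D - (227q_D). Setting ∂π_D/∂q_D = 0: 239 - 2q_D - (q_G) = 0.
Best responses: q_G = (461 - q_D)/2, q_D = (239 - q_G)/2.
Solving the pair: q_G = 683/3, q_D = 17/3.
Total output Q = 700/3, so price P = 466 - 700/3 = 698/3.

232.67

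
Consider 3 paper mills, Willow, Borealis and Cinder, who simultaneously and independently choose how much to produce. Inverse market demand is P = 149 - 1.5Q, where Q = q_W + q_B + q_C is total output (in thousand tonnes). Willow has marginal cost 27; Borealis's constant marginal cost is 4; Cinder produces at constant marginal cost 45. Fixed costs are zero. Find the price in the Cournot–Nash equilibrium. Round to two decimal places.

56.25

Willow's profit: π_W = (149 - 1.5Q)q_W - (27q_W). Setting ∂π_W/∂q_W = 0: 122 - 3q_W - (3/2)(q_B + q_C) = 0.
Borealis's profit: π_B = (149 - 1.5Q)q_B - (4q_B). Setting ∂π_B/∂q_B = 0: 145 - 3q_B - (3/2)(q_W + q_C) = 0.
Cinder's profit: π_C = (149 - 1.5Q)q_C - (45q_C). Setting ∂π_C/∂q_C = 0: 104 - 3q_C - (3/2)(q_W + q_B) = 0.
Adding the 3 first-order conditions: 371 − 6Q = 0, so Q = 371/6.
Back-substituting: q_W = (122 − 371/4)/(3/2) = 39/2, q_B = (145 − 371/4)/(3/2) = 209/6, q_C = (104 − 371/4)/(3/2) = 15/2.
Total output Q = 371/6, so price P = 149 - (3/2)·(371/6) = 225/4.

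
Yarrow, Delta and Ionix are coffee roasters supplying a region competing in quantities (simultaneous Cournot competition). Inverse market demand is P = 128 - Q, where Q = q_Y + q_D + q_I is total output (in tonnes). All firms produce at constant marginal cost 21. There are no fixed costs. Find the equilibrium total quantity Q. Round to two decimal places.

80.25

Each firm earns π_i = (128 - Q)q_i - 21q_i.
First-order condition (treating rivals' output as given): 107 - 2q_i - Σ_{j≠i} q_j = 0.
By symmetry each firm produces the same amount; substituting Σ_{j≠i} q_j = 2q_i yields q_i = 107/4.
Total output Q = 107/4 + 107/4 + 107/4 = 321/4.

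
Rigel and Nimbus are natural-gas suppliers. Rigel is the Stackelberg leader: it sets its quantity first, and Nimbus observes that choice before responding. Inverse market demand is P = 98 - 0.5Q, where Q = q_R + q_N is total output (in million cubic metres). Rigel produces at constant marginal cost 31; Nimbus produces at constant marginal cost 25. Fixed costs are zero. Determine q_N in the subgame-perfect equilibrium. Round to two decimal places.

The follower Nimbus best-responds to any q_R: π_N = (98 - 0.5Q)q_N - 25q_N.
Follower FOC: 73 - (1/2)q_R - q_N = 0, so q_N(q_R) = (73 - (1/2)q_R).
Rigel substitutes q_N(q_R) into its own profit: π_R = q_R(98 - (1/2)q_R - (73 - (1/2)q_R)/2) - 31q_R = (123/2 - (1/4)q_R)q_R - 31q_R.
Maximising: ∂π_R/∂q_R = 61/2 - (1/2)q_R = 0, giving q_R = 61.
Then q_N = (73 - (1/2)·61) = 85/2.

42.50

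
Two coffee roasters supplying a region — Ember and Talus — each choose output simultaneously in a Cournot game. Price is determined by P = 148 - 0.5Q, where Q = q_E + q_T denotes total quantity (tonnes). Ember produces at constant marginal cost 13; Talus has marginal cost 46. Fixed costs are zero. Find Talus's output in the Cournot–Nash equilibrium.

Ember's profit: π_E = (148 - 0.5Q)q_E - (13q_E). Setting ∂π_E/∂q_E = 0: 135 - q_E - (1/2)(q_T) = 0.
Talus's first-order condition: 102 - q_T - (1/2)(q_E) = 0.
So q_E = (135 - (1/2)q_T) and q_T = (102 - (1/2)q_E).
Substituting one into the other gives q_E = 112 and q_T = 46.

46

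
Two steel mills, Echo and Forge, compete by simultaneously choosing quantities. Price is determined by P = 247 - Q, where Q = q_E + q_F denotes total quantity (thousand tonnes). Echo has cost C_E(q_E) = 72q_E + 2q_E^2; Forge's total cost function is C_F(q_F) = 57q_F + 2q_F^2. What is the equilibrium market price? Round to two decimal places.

Echo's profit: π_E = (247 - Q)q_E - (72q_E + 2q_E²). Setting ∂π_E/∂q_E = 0: 175 - 6q_E - (q_F) = 0.
Forge's profit: π_F = (247 - Q)q_F - (57q_F + 2q_F²). Setting ∂π_F/∂q_F = 0: 190 - 6q_F - (q_E) = 0.
Best responses: q_E = (175 - q_F)/6, q_F = (190 - q_E)/6.
Solving the pair: q_E = 172/7, q_F = 193/7.
Total output Q = 365/7, so price P = 247 - 365/7 = 1364/7.

194.86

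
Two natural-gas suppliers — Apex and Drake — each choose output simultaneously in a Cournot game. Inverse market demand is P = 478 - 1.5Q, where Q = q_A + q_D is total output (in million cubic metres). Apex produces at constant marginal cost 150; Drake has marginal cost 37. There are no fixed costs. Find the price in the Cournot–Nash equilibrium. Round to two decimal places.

221.67

Apex's profit: π_A = (478 - 1.5Q)q_A - (150q_A). Setting ∂π_A/∂q_A = 0: 328 - 3q_A - (3/2)(q_D) = 0.
Drake's first-order condition: 441 - 3q_D - (3/2)(q_A) = 0.
Rearranging gives the reaction functions q_A = (328 - (3/2)q_D)/3 and q_D = (441 - (3/2)q_A)/3.
Solving the pair: q_A = 430/9, q_D = 1108/9.
Total output Q = 1538/9, so price P = 478 - (3/2)·(1538/9) = 665/3.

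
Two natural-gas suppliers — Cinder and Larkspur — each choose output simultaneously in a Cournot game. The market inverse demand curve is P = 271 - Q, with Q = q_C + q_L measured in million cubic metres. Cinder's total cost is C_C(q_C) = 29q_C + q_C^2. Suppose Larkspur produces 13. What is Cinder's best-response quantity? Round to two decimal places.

57.25

With the rival's output fixed at 13, Cinder's profit is π_C = (271 - 13 - q_C)q_C - (29q_C + q_C²) = (258 - q_C)q_C - (29q_C + q_C²).
∂π_C/∂q_C = 229 - 4q_C = 0, so q_C = 229/4.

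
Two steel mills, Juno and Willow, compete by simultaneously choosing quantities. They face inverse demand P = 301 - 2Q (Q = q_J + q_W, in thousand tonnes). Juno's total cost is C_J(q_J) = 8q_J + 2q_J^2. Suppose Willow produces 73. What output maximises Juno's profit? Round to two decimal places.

18.38

With the rival's output fixed at 73, Juno's profit is π_J = (301 - 2·73 - 2q_J)q_J - (8q_J + 2q_J²) = (155 - 2q_J)q_J - (8q_J + 2q_J²).
∂π_J/∂q_J = 147 - 8q_J = 0, so q_J = 147/8.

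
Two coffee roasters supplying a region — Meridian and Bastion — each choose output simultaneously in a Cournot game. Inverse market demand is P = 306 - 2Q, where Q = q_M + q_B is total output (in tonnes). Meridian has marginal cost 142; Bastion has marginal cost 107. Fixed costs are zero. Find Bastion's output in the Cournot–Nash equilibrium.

Meridian's profit: π_M = (306 - 2Q)q_M - (142q_M). Setting ∂π_M/∂q_M = 0: 164 - 4q_M - 2(q_B) = 0.
Bastion's first-order condition: 199 - 4q_B - 2(q_M) = 0.
Rearranging gives the reaction functions q_M = (164 - 2q_B)/4 and q_B = (199 - 2q_M)/4.
Substituting one into the other gives q_M = 43/2 and q_B = 39.

39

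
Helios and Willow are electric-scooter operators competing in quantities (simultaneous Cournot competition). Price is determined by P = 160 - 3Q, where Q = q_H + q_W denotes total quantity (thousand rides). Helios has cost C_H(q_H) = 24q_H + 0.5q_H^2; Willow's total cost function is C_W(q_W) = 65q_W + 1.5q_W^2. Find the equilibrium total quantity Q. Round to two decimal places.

Helios's profit: π_H = (160 - 3Q)q_H - (24q_H + (1/2)q_H²). Setting ∂π_H/∂q_H = 0: 136 - 7q_H - 3(q_W) = 0.
Willow's profit: π_W = (160 - 3Q)q_W - (65q_W + (3/2)q_W²). Setting ∂π_W/∂q_W = 0: 95 - 9q_W - 3(q_H) = 0.
So q_H = (136 - 3q_W)/7 and q_W = (95 - 3q_H)/9.
Substituting one into the other gives q_H = 313/18 and q_W = 257/54.
Total output Q = 313/18 + 257/54 = 598/27.

22.15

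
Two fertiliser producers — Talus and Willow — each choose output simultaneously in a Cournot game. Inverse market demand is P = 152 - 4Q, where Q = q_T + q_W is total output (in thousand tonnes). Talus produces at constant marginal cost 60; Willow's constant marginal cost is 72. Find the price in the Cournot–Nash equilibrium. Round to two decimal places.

Talus's profit: π_T = (152 - 4Q)q_T - (60q_T). Setting ∂π_T/∂q_T = 0: 92 - 8q_T - 4(q_W) = 0.
Willow's first-order condition: 80 - 8q_W - 4(q_T) = 0.
Rearranging gives the reaction functions q_T = (92 - 4q_W)/8 and q_W = (80 - 4q_T)/8.
Solving the pair: q_T = 26/3, q_W = 17/3.
Total output Q = 43/3, so price P = 152 - 4·(43/3) = 284/3.

94.67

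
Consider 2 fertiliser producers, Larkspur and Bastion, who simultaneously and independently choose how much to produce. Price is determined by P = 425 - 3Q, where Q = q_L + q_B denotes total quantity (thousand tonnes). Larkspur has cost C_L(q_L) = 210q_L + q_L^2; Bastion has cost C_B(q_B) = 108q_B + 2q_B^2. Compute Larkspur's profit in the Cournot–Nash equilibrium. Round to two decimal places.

1140.73

Larkspur's profit: π_L = (425 - 3Q)q_L - (210q_L + q_L²). Setting ∂π_L/∂q_L = 0: 215 - 8q_L - 3(q_B) = 0.
Bastion's first-order condition: 317 - 10q_B - 3(q_L) = 0.
Rearranging gives the reaction functions q_L = (215 - 3q_B)/8 and q_B = (317 - 3q_L)/10.
Substituting one into the other gives q_L = 1199/71 and q_B = 1891/71.
Price P = 425 - 3·43.5211 = 294.4366.
Larkspur's profit: 294.4366·(1199/71) - 210·(1199/71) - (1199/71)² = 1140.7268.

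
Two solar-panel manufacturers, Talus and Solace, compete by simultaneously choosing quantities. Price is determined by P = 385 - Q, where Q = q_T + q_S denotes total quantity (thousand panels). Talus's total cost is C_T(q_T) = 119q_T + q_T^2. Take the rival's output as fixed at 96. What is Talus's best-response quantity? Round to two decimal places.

42.50

With the rival's output fixed at 96, Talus's profit is π_T = (385 - 96 - q_T)q_T - (119q_T + q_T²) = (289 - q_T)q_T - (119q_T + q_T²).
∂π_T/∂q_T = 170 - 4q_T = 0, so q_T = 85/2.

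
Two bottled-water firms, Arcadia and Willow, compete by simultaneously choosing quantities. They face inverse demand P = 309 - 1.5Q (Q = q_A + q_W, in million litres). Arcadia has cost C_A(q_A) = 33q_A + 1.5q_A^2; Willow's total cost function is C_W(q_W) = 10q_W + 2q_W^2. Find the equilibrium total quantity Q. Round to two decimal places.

Arcadia's profit: π_A = (309 - 1.5Q)q_A - (33q_A + (3/2)q_A²). Setting ∂π_A/∂q_A = 0: 276 - 6q_A - (3/2)(q_W) = 0.
Willow's profit: π_W = (309 - 1.5Q)q_W - (10q_W + 2q_W²). Setting ∂π_W/∂q_W = 0: 299 - 7q_W - (3/2)(q_A) = 0.
So q_A = (276 - (3/2)q_W)/6 and q_W = (299 - (3/2)q_A)/7.
Substituting one into the other gives q_A = 1978/53 and q_W = 1840/53.
Total output Q = 1978/53 + 1840/53 = 72.0377.

72.04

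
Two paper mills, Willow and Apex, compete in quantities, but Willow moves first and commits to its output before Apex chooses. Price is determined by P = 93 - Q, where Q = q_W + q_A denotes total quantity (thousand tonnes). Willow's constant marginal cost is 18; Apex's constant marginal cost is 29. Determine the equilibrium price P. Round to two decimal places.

39.50

Solve by backward induction. Given q_W, the follower Apex maximises π_A = (93 - q_W - q_A)q_A - 29q_A.
∂π_A/∂q_A = 64 - q_W - 2q_A = 0 gives the reaction function q_A = (64 - q_W)/2.
The leader anticipates this reaction. Substituting into P = 93 - Q gives P = 61 - (1/2)q_W, so π_W = (61 - (1/2)q_W)q_W - 18q_W.
Maximising: ∂π_W/∂q_W = 43 - q_W = 0, giving q_W = 43.
Then q_A = (64 - 43)/2 = 21/2.
Total output Q = 107/2, so price P = 93 - 107/2 = 79/2.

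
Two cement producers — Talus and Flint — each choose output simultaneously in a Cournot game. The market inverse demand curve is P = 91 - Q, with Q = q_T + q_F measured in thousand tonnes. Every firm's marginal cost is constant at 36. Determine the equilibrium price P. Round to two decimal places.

54.33

A representative firm's profit is π_i = q_i(91 - Q) - 36q_i.
Setting ∂π_i/∂q_i = 0 with rivals' quantities fixed: 55 - 2q_i - q_j = 0.
By symmetry each firm produces the same amount; substituting q_j = q_i yields q_i = 55/3.
Total output Q = 110/3, so price P = 91 - 110/3 = 163/3.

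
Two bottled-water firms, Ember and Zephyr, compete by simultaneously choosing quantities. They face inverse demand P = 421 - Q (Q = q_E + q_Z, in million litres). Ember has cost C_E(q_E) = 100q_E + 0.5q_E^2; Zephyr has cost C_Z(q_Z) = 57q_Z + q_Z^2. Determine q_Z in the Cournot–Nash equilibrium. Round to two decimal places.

70.09

Ember's profit: π_E = (421 - Q)q_E - (100q_E + (1/2)q_E²). Setting ∂π_E/∂q_E = 0: 321 - 3q_E - (q_Z) = 0.
Zephyr's first-order condition: 364 - 4q_Z - (q_E) = 0.
Best responses: q_E = (321 - q_Z)/3, q_Z = (364 - q_E)/4.
Solving the pair: q_E = 920/11, q_Z = 771/11.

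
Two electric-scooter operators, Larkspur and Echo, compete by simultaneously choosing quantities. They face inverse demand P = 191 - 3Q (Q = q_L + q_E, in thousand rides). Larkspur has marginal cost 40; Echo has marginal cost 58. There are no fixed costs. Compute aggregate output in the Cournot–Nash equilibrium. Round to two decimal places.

Larkspur's profit: π_L = (191 - 3Q)q_L - (40q_L). Setting ∂π_L/∂q_L = 0: 151 - 6q_L - 3(q_E) = 0.
Echo's first-order condition: 133 - 6q_E - 3(q_L) = 0.
Rearranging gives the reaction functions q_L = (151 - 3q_E)/6 and q_E = (133 - 3q_L)/6.
Solving the pair: q_L = 169/9, q_E = 115/9.
Total output Q = 169/9 + 115/9 = 284/9.

31.56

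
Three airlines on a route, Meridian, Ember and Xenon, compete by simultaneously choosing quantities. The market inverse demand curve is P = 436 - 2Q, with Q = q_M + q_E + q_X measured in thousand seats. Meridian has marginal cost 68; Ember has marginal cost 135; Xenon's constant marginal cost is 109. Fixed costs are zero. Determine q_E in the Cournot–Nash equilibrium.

Meridian's profit: π_M = (436 - 2Q)q_M - (68q_M). Setting ∂π_M/∂q_M = 0: 368 - 4q_M - 2(q_E + q_X) = 0.
Ember's profit: π_E = (436 - 2Q)q_E - (135q_E). Setting ∂π_E/∂q_E = 0: 301 - 4q_E - 2(q_M + q_X) = 0.
Xenon's first-order condition: 327 - 4q_X - 2(q_M + q_E) = 0.
Summing all 3 equations gives 996 − 8Q = 0, hence Q = 249/2.
Back-substituting: q_M = (368 − 249)/2 = 119/2, q_E = (301 − 249)/2 = 26, q_X = (327 − 249)/2 = 39.

26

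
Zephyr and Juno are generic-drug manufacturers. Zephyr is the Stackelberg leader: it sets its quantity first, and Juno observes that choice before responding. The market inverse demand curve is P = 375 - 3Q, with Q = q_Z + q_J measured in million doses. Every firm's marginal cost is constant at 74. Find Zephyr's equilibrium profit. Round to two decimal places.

3775.04

Solve by backward induction. Given q_Z, the follower Juno maximises π_J = (375 - 3q_Z - 3q_J)q_J - 74q_J.
Follower FOC: 301 - 3q_Z - 6q_J = 0, so q_J(q_Z) = (301 - 3q_Z)/6.
Zephyr substitutes q_J(q_Z) into its own profit: π_Z = q_Z(375 - 3q_Z - (301 - 3q_Z)/2) - 74q_Z = (449/2 - (3/2)q_Z)q_Z - 74q_Z.
Maximising: ∂π_Z/∂q_Z = 301/2 - 3q_Z = 0, giving q_Z = 301/6.
Then q_J = (301 - 3·(301/6))/6 = 301/12.
Price P = 375 - 3·(301/4) = 597/4.
Zephyr's profit: (597/4 - 74)·(301/6) = 3775.0417.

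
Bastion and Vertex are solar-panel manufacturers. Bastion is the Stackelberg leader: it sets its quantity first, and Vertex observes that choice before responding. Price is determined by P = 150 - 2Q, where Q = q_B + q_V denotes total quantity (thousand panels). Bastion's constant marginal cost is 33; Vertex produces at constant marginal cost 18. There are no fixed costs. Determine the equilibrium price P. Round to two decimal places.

Solve by backward induction. Given q_B, the follower Vertex maximises π_V = (150 - 2q_B - 2q_V)q_V - 18q_V.
∂π_V/∂q_V = 132 - 2q_B - 4q_V = 0 gives the reaction function q_V = (132 - 2q_B)/4.
The leader anticipates this reaction. Substituting into P = 150 - 2Q gives P = 84 - q_B, so π_B = (84 - q_B)q_B - 33q_B.
Leader FOC: 51 - 2q_B = 0, so q_B = 51/2.
Then q_V = (132 - 2·(51/2))/4 = 81/4.
Total output Q = 183/4, so price P = 150 - 2·(183/4) = 117/2.

58.50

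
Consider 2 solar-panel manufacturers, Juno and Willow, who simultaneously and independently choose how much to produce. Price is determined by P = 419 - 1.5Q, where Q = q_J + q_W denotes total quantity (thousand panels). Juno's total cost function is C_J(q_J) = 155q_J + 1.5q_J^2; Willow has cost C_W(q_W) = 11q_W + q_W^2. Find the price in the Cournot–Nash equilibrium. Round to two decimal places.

269.81

Juno's profit: π_J = (419 - 1.5Q)q_J - (155q_J + (3/2)q_J²). Setting ∂π_J/∂q_J = 0: 264 - 6q_J - (3/2)(q_W) = 0.
Willow's first-order condition: 408 - 5q_W - (3/2)(q_J) = 0.
Rearranging gives the reaction functions q_J = (264 - (3/2)q_W)/6 and q_W = (408 - (3/2)q_J)/5.
Substituting one into the other gives q_J = 944/37 and q_W = 73.9459.
Total output Q = 99.4595, so price P = 419 - (3/2)·99.4595 = 269.8108.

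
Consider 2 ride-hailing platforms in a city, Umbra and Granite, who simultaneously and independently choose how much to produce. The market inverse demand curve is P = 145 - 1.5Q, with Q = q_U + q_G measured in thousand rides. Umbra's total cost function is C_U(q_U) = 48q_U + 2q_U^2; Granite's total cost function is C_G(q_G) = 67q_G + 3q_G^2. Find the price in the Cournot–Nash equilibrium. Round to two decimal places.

Umbra's profit: π_U = (145 - 1.5Q)q_U - (48q_U + 2q_U²). Setting ∂π_U/∂q_U = 0: 97 - 7q_U - (3/2)(q_G) = 0.
Granite's profit: π_G = (145 - 1.5Q)q_G - (67q_G + 3q_G²). Setting ∂π_G/∂q_G = 0: 78 - 9q_G - (3/2)(q_U) = 0.
Rearranging gives the reaction functions q_U = (97 - (3/2)q_G)/7 and q_G = (78 - (3/2)q_U)/9.
Solving the pair: q_U = 112/9, q_G = 178/27.
Total output Q = 514/27, so price P = 145 - (3/2)·(514/27) = 1048/9.

116.44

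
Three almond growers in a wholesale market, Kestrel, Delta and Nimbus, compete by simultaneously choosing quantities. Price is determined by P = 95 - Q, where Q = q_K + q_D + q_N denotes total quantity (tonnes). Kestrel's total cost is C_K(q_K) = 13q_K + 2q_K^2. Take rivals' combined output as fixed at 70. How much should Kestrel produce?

2

With rivals' combined output fixed at 70, Kestrel's profit is π_K = (95 - 70 - q_K)q_K - (13q_K + 2q_K²) = (25 - q_K)q_K - (13q_K + 2q_K²).
∂π_K/∂q_K = 12 - 6q_K = 0, so q_K = 2.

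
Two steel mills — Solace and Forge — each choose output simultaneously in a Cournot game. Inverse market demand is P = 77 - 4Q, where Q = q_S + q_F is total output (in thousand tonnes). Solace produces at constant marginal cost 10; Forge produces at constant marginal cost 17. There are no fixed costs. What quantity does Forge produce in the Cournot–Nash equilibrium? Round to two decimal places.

4.42

Solace's profit: π_S = (77 - 4Q)q_S - (10q_S). Setting ∂π_S/∂q_S = 0: 67 - 8q_S - 4(q_F) = 0.
Forge's profit: π_F = (77 - 4Q)q_F - (17q_F). Setting ∂π_F/∂q_F = 0: 60 - 8q_F - 4(q_S) = 0.
Rearranging gives the reaction functions q_S = (67 - 4q_F)/8 and q_F = (60 - 4q_S)/8.
Solving the pair: q_S = 37/6, q_F = 53/12.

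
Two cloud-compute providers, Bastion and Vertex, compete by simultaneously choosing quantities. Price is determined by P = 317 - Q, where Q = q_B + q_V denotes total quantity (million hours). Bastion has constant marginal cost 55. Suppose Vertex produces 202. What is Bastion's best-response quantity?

30

With the rival's output fixed at 202, Bastion's profit is π_B = (317 - 202 - q_B)q_B - (55q_B) = (115 - q_B)q_B - (55q_B).
∂π_B/∂q_B = 60 - 2q_B = 0, so q_B = 30.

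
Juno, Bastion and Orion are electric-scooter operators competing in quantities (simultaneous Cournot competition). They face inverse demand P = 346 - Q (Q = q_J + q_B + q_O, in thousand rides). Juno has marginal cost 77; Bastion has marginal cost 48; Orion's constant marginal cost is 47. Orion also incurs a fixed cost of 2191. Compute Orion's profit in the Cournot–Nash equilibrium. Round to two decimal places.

Juno's profit: π_J = (346 - Q)q_J - (77q_J). Setting ∂π_J/∂q_J = 0: 269 - 2q_J - (q_B + q_O) = 0.
Bastion's first-order condition: 298 - 2q_B - (q_J + q_O) = 0.
Orion's profit: π_O = (346 - Q)q_O - (47q_O). Setting ∂π_O/∂q_O = 0: 299 - 2q_O - (q_J + q_B) = 0.
Adding the 3 conditions: 866 − 2Q − 2Q = 0, i.e. Q = 433/2.
Back-substituting: q_J = (269 − 433/2) = 105/2, q_B = (298 − 433/2) = 163/2, q_O = (299 − 433/2) = 165/2.
Price P = 346 - 433/2 = 259/2.
Orion's profit: (259/2 - 47)·(165/2) - 2191 = 4615.2500.

4615.25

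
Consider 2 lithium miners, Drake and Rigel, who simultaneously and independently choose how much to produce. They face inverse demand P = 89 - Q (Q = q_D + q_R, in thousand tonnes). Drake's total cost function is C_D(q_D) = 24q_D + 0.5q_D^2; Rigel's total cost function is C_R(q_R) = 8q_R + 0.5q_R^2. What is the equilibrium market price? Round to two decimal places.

52.50

Drake's profit: π_D = (89 - Q)q_D - (24q_D + (1/2)q_D²). Setting ∂π_D/∂q_D = 0: 65 - 3q_D - (q_R) = 0.
Rigel's first-order condition: 81 - 3q_R - (q_D) = 0.
Best responses: q_D = (65 - q_R)/3, q_R = (81 - q_D)/3.
Solving the pair: q_D = 57/4, q_R = 89/4.
Total output Q = 73/2, so price P = 89 - 73/2 = 105/2.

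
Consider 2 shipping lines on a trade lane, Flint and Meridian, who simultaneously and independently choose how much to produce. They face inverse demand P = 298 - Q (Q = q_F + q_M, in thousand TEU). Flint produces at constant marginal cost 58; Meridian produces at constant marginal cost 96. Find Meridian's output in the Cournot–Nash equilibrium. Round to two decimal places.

54.67

Flint's profit: π_F = (298 - Q)q_F - (58q_F). Setting ∂π_F/∂q_F = 0: 240 - 2q_F - (q_M) = 0.
Meridian's first-order condition: 202 - 2q_M - (q_F) = 0.
Best responses: q_F = (240 - q_M)/2, q_M = (202 - q_F)/2.
Substituting one into the other gives q_F = 278/3 and q_M = 164/3.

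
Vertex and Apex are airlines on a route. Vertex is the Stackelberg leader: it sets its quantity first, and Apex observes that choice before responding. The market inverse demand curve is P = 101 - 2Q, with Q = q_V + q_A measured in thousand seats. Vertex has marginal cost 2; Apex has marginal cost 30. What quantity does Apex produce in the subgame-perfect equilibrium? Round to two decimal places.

The follower Apex best-responds to any q_V: π_A = (101 - 2Q)q_A - 30q_A.
Setting the follower's marginal profit to zero, 71 - 2q_V - 4q_A = 0, i.e. q_A = (71 - 2q_V)/4.
Vertex substitutes q_A(q_V) into its own profit: π_V = q_V(101 - 2q_V - (71 - 2q_V)/2) - 2q_V = (131/2 - q_V)q_V - 2q_V.
The leader's first-order condition 127/2 - 2q_V = 0 yields q_V = 127/4.
Then q_A = (71 - 2·(127/4))/4 = 15/8.

1.88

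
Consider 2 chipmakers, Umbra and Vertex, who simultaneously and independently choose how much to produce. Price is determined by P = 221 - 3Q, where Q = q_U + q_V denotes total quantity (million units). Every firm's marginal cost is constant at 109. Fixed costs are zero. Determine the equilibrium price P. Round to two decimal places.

Each firm earns π_i = (221 - 3Q)q_i - 109q_i.
Setting ∂π_i/∂q_i = 0 with rivals' quantities fixed: 112 - 6q_i - 3q_j = 0.
By symmetry each firm produces the same amount; substituting q_j = q_i yields q_i = 112/9.
Total output Q = 224/9, so price P = 221 - 3·(224/9) = 439/3.

146.33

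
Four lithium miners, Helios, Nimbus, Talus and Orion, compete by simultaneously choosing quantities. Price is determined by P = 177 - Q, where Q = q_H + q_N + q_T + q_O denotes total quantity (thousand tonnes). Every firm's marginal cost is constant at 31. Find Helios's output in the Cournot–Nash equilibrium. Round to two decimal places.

A representative firm's profit is π_i = q_i(177 - Q) - 31q_i.
First-order condition (treating rivals' output as given): 146 - 2q_i - Σ_{j≠i} q_j = 0.
By symmetry each firm produces the same amount; substituting Σ_{j≠i} q_j = 3q_i yields q_i = 146/5.

29.20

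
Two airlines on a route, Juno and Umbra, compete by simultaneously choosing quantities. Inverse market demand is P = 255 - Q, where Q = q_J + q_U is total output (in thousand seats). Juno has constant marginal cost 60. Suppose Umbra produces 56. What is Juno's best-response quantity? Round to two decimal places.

69.50

With the rival's output fixed at 56, Juno's profit is π_J = (255 - 56 - q_J)q_J - (60q_J) = (199 - q_J)q_J - (60q_J).
∂π_J/∂q_J = 139 - 2q_J = 0, so q_J = 139/2.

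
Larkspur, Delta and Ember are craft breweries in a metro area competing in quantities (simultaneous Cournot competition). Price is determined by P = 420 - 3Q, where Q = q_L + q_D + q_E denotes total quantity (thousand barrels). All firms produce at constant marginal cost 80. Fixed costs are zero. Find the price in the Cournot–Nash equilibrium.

165

A representative firm's profit is π_i = q_i(420 - 3Q) - 80q_i.
First-order condition (treating rivals' output as given): 340 - 6q_i - 3·Σ_{j≠i} q_j = 0.
With identical firms every q_j equals q_i, so Σ_{j≠i} q_j = 2q_i and 340 = 12q_i, giving q_i = 85/3.
Total output Q = 85, so price P = 420 - 3·85 = 165.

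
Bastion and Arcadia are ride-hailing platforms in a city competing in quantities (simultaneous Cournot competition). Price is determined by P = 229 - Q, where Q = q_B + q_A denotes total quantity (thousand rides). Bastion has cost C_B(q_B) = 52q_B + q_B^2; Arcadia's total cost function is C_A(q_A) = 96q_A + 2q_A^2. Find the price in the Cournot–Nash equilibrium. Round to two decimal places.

Bastion's profit: π_B = (229 - Q)q_B - (52q_B + q_B²). Setting ∂π_B/∂q_B = 0: 177 - 4q_B - (q_A) = 0.
Arcadia's first-order condition: 133 - 6q_A - (q_B) = 0.
So q_B = (177 - q_A)/4 and q_A = (133 - q_B)/6.
Solving the pair: q_B = 929/23, q_A = 355/23.
Total output Q = 1284/23, so price P = 229 - 1284/23 = 173.1739.

173.17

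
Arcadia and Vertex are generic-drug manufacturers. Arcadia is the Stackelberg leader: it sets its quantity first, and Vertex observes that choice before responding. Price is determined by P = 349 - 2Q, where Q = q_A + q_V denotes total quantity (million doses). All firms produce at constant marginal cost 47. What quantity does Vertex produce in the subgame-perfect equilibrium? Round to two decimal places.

The follower Vertex best-responds to any q_A: π_V = (349 - 2Q)q_V - 47q_V.
Follower FOC: 302 - 2q_A - 4q_V = 0, so q_V(q_A) = (302 - 2q_A)/4.
The leader anticipates this reaction. Substituting into P = 349 - 2Q gives P = 198 - q_A, so π_A = (198 - q_A)q_A - 47q_A.
Leader FOC: 151 - 2q_A = 0, so q_A = 151/2.
Then q_V = (302 - 2·(151/2))/4 = 151/4.

37.75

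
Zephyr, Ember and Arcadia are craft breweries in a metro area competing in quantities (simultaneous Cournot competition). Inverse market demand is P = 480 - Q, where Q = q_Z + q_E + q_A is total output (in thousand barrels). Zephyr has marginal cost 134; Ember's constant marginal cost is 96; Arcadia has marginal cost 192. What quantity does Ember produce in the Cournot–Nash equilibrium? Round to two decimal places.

129.50

Zephyr's profit: π_Z = (480 - Q)q_Z - (134q_Z). Setting ∂π_Z/∂q_Z = 0: 346 - 2q_Z - (q_E + q_A) = 0.
Ember's profit: π_E = (480 - Q)q_E - (96q_E). Setting ∂π_E/∂q_E = 0: 384 - 2q_E - (q_Z + q_A) = 0.
Arcadia's profit: π_A = (480 - Q)q_A - (192q_A). Setting ∂π_A/∂q_A = 0: 288 - 2q_A - (q_Z + q_E) = 0.
Summing all 3 equations gives 1018 − 4Q = 0, hence Q = 509/2.
Back-substituting: q_Z = (346 − 509/2) = 183/2, q_E = (384 − 509/2) = 259/2, q_A = (288 − 509/2) = 67/2.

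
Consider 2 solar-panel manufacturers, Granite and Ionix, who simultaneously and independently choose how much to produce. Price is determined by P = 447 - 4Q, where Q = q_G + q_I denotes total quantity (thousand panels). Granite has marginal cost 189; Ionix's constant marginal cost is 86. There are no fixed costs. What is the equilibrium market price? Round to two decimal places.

240.67

Granite's profit: π_G = (447 - 4Q)q_G - (189q_G). Setting ∂π_G/∂q_G = 0: 258 - 8q_G - 4(q_I) = 0.
Ionix's profit: π_I = (447 - 4Q)q_I - (86q_I). Setting ∂π_I/∂q_I = 0: 361 - 8q_I - 4(q_G) = 0.
So q_G = (258 - 4q_I)/8 and q_I = (361 - 4q_G)/8.
Solving the pair: q_G = 155/12, q_I = 116/3.
Total output Q = 619/12, so price P = 447 - 4·(619/12) = 722/3.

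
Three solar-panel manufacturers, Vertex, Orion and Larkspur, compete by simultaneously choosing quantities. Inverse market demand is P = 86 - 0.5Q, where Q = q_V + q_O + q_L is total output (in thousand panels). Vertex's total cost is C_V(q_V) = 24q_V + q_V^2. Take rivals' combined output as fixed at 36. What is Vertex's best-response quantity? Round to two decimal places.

14.67

With rivals' combined output fixed at 36, Vertex's profit is π_V = (86 - (1/2)·36 - (1/2)q_V)q_V - (24q_V + q_V²) = (68 - (1/2)q_V)q_V - (24q_V + q_V²).
∂π_V/∂q_V = 44 - 3q_V = 0, so q_V = 44/3.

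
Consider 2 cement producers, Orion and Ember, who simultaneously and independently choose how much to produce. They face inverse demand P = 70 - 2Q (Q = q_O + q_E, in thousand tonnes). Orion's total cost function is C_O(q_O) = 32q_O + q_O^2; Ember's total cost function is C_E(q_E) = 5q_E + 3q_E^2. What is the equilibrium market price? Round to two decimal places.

49.86

Orion's profit: π_O = (70 - 2Q)q_O - (32q_O + q_O²). Setting ∂π_O/∂q_O = 0: 38 - 6q_O - 2(q_E) = 0.
Ember's profit: π_E = (70 - 2Q)q_E - (5q_E + 3q_E²). Setting ∂π_E/∂q_E = 0: 65 - 10q_E - 2(q_O) = 0.
Rearranging gives the reaction functions q_O = (38 - 2q_E)/6 and q_E = (65 - 2q_O)/10.
Substituting one into the other gives q_O = 125/28 and q_E = 157/28.
Total output Q = 141/14, so price P = 70 - 2·(141/14) = 349/7.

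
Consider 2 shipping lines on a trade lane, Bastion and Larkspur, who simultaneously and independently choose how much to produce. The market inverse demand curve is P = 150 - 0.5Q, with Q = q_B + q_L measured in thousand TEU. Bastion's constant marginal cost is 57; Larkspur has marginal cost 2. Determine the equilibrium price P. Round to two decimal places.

69.67

Bastion's profit: π_B = (150 - 0.5Q)q_B - (57q_B). Setting ∂π_B/∂q_B = 0: 93 - q_B - (1/2)(q_L) = 0.
Larkspur's profit: π_L = (150 - 0.5Q)q_L - (2q_L). Setting ∂π_L/∂q_L = 0: 148 - q_L - (1/2)(q_B) = 0.
Best responses: q_B = (93 - (1/2)q_L), q_L = (148 - (1/2)q_B).
Substituting one into the other gives q_B = 76/3 and q_L = 406/3.
Total output Q = 482/3, so price P = 150 - (1/2)·(482/3) = 209/3.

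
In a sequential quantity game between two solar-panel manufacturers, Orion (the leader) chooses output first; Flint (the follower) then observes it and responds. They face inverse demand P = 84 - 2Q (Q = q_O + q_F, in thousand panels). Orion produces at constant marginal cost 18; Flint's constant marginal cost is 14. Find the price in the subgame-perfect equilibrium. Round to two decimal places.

33.50

The follower Flint best-responds to any q_O: π_F = (84 - 2Q)q_F - 14q_F.
Follower FOC: 70 - 2q_O - 4q_F = 0, so q_F(q_O) = (70 - 2q_O)/4.
The leader anticipates this reaction. Substituting into P = 84 - 2Q gives P = 49 - q_O, so π_O = (49 - q_O)q_O - 18q_O.
Maximising: ∂π_O/∂q_O = 31 - 2q_O = 0, giving q_O = 31/2.
Then q_F = (70 - 2·(31/2))/4 = 39/4.
Total output Q = 101/4, so price P = 84 - 2·(101/4) = 67/2.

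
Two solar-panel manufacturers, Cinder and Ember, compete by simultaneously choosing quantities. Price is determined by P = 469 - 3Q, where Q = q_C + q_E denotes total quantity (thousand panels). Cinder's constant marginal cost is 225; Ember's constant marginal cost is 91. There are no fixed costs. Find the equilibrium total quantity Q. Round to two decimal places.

69.11

Cinder's profit: π_C = (469 - 3Q)q_C - (225q_C). Setting ∂π_C/∂q_C = 0: 244 - 6q_C - 3(q_E) = 0.
Ember's first-order condition: 378 - 6q_E - 3(q_C) = 0.
Best responses: q_C = (244 - 3q_E)/6, q_E = (378 - 3q_C)/6.
Substituting one into the other gives q_C = 110/9 and q_E = 512/9.
Total output Q = 110/9 + 512/9 = 622/9.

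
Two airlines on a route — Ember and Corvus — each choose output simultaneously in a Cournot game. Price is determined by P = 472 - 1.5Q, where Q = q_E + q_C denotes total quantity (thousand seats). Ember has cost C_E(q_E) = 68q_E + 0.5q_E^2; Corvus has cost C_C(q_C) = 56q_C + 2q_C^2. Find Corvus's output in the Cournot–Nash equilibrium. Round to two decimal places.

Ember's profit: π_E = (472 - 1.5Q)q_E - (68q_E + (1/2)q_E²). Setting ∂π_E/∂q_E = 0: 404 - 4q_E - (3/2)(q_C) = 0.
Corvus's profit: π_C = (472 - 1.5Q)q_C - (56q_C + 2q_C²). Setting ∂π_C/∂q_C = 0: 416 - 7q_C - (3/2)(q_E) = 0.
Best responses: q_E = (404 - (3/2)q_C)/4, q_C = (416 - (3/2)q_E)/7.
Solving the pair: q_E = 85.5922, q_C = 41.0874.

41.09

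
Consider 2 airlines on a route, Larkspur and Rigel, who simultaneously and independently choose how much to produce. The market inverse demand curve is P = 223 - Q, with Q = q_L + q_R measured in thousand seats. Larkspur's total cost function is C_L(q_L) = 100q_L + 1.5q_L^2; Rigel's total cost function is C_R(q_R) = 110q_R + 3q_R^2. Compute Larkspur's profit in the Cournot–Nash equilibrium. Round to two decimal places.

Larkspur's profit: π_L = (223 - Q)q_L - (100q_L + (3/2)q_L²). Setting ∂π_L/∂q_L = 0: 123 - 5q_L - (q_R) = 0.
Rigel's first-order condition: 113 - 8q_R - (q_L) = 0.
Best responses: q_L = (123 - q_R)/5, q_R = (113 - q_L)/8.
Substituting one into the other gives q_L = 67/3 and q_R = 34/3.
Price P = 223 - 101/3 = 568/3.
Larkspur's profit: (568/3)·(67/3) - 100·(67/3) - (3/2)(67/3)² = 1246.9444.

1246.94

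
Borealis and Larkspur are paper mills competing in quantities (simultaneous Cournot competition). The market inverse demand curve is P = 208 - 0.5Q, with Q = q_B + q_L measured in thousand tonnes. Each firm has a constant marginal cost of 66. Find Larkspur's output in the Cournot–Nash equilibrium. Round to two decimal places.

94.67

Each firm earns π_i = (208 - 0.5Q)q_i - 66q_i.
Setting ∂π_i/∂q_i = 0 with rivals' quantities fixed: 142 - q_i - (1/2)q_j = 0.
By symmetry each firm produces the same amount; substituting q_j = q_i yields q_i = 142/(3/2) = 284/3.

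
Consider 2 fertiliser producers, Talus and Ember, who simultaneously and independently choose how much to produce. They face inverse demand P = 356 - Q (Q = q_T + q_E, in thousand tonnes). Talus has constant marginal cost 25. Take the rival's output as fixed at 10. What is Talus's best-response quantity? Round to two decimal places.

With the rival's output fixed at 10, Talus's profit is π_T = (356 - 10 - q_T)q_T - (25q_T) = (346 - q_T)q_T - (25q_T).
∂π_T/∂q_T = 321 - 2q_T = 0, so q_T = 321/2.

160.50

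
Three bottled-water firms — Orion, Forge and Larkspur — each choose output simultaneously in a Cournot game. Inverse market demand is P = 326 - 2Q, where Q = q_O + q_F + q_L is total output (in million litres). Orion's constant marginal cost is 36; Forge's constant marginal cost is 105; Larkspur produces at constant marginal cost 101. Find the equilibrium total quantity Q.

Orion's profit: π_O = (326 - 2Q)q_O - (36q_O). Setting ∂π_O/∂q_O = 0: 290 - 4q_O - 2(q_F + q_L) = 0.
Forge's profit: π_F = (326 - 2Q)q_F - (105q_F). Setting ∂π_F/∂q_F = 0: 221 - 4q_F - 2(q_O + q_L) = 0.
Larkspur's first-order condition: 225 - 4q_L - 2(q_O + q_F) = 0.
Adding the 3 first-order conditions: 736 − 8Q = 0, so Q = 92.
Back-substituting: q_O = (290 − 184)/2 = 53, q_F = (221 − 184)/2 = 37/2, q_L = (225 − 184)/2 = 41/2.
Total output Q = 53 + 37/2 + 41/2 = 92.

92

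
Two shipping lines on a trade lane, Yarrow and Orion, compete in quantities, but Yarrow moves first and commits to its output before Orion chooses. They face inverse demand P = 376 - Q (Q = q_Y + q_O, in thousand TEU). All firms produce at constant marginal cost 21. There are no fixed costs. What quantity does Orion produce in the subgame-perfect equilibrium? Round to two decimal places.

Solve by backward induction. Given q_Y, the follower Orion maximises π_O = (376 - q_Y - q_O)q_O - 21q_O.
Setting the follower's marginal profit to zero, 355 - q_Y - 2q_O = 0, i.e. q_O = (355 - q_Y)/2.
The leader anticipates this reaction. Substituting into P = 376 - Q gives P = 397/2 - (1/2)q_Y, so π_Y = (397/2 - (1/2)q_Y)q_Y - 21q_Y.
Leader FOC: 355/2 - q_Y = 0, so q_Y = 355/2.
Then q_O = (355 - 355/2)/2 = 355/4.

88.75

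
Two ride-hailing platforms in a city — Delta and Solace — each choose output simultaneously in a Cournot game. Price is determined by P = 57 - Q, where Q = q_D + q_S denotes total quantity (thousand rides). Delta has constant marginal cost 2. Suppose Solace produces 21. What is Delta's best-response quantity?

With the rival's output fixed at 21, Delta's profit is π_D = (57 - 21 - q_D)q_D - (2q_D) = (36 - q_D)q_D - (2q_D).
∂π_D/∂q_D = 34 - 2q_D = 0, so q_D = 17.

17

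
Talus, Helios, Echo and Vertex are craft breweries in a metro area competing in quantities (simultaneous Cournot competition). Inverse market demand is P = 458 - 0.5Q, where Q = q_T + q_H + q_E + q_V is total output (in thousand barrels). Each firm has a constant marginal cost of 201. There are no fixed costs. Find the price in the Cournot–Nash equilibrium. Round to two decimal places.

Each firm earns π_i = (458 - 0.5Q)q_i - 201q_i.
First-order condition (treating rivals' output as given): 257 - q_i - (1/2)·Σ_{j≠i} q_j = 0.
By symmetry each firm produces the same amount; substituting Σ_{j≠i} q_j = 3q_i yields q_i = 257/(5/2) = 514/5.
Total output Q = 411.2000, so price P = 458 - (1/2)·411.2000 = 1262/5.

252.40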